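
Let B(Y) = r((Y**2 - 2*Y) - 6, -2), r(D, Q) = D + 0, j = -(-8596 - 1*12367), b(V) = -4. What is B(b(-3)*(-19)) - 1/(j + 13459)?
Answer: 193382795/34422 ≈ 5618.0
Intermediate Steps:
j = 20963 (j = -(-8596 - 12367) = -1*(-20963) = 20963)
r(D, Q) = D
B(Y) = -6 + Y**2 - 2*Y (B(Y) = (Y**2 - 2*Y) - 6 = -6 + Y**2 - 2*Y)
B(b(-3)*(-19)) - 1/(j + 13459) = (-6 + (-4*(-19))**2 - (-8)*(-19)) - 1/(20963 + 13459) = (-6 + 76**2 - 2*76) - 1/34422 = (-6 + 5776 - 152) - 1*1/34422 = 5618 - 1/34422 = 193382795/34422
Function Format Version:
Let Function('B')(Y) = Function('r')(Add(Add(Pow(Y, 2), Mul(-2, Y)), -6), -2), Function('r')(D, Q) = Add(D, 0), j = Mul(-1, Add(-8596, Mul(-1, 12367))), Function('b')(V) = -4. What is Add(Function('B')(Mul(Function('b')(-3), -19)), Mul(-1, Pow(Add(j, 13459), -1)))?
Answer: Rational(193382795, 34422) ≈ 5618.0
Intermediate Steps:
j = 20963 (j = Mul(-1, Add(-8596, -12367)) = Mul(-1, -20963) = 20963)
Function('r')(D, Q) = D
Function('B')(Y) = Add(-6, Pow(Y, 2), Mul(-2, Y)) (Function('B')(Y) = Add(Add(Pow(Y, 2), Mul(-2, Y)), -6) = Add(-6, Pow(Y, 2), Mul(-2, Y)))
Add(Function('B')(Mul(Function('b')(-3), -19)), Mul(-1, Pow(Add(j, 13459), -1))) = Add(Add(-6, Pow(Mul(-4, -19), 2), Mul(-2, Mul(-4, -19))), Mul(-1, Pow(Add(20963, 13459), -1))) = Add(Add(-6, Pow(76, 2), Mul(-2, 76)), Mul(-1, Pow(34422, -1))) = Add(Add(-6, 5776, -152), Mul(-1, Rational(1, 34422))) = Add(5618, Rational(-1, 34422)) = Rational(193382795, 34422)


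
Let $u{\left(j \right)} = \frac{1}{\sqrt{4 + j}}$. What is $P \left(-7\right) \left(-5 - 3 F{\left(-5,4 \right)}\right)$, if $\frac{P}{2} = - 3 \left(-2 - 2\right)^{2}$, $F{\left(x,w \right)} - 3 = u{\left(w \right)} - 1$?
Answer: $-7392 - 504 \sqrt{2} \approx -8104.8$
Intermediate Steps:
$u{\left(j \right)} = \frac{1}{\sqrt{4 + j}}$
$F{\left(x,w \right)} = 2 + \frac{1}{\sqrt{4 + w}}$ ($F{\left(x,w \right)} = 3 + \left(\frac{1}{\sqrt{4 + w}} - 1\right) = 3 - \left(1 - \frac{1}{\sqrt{4 + w}}\right) = 2 + \frac{1}{\sqrt{4 + w}}$)
$P = -96$ ($P = 2 \left(- 3 \left(-2 - 2\right)^{2}\right) = 2 \left(- 3 \left(-4\right)^{2}\right) = 2 \left(\left(-3\right) 16\right) = 2 \left(-48\right) = -96$)
$P \left(-7\right) \left(-5 - 3 F{\left(-5,4 \right)}\right) = \left(-96\right) \left(-7\right) \left(-5 - 3 \left(2 + \frac{1}{\sqrt{4 + 4}}\right)\right) = 672 \left(-5 - 3 \left(2 + \frac{1}{\sqrt{8}}\right)\right) = 672 \left(-5 - 3 \left(2 + \frac{\sqrt{2}}{4}\right)\right) = 672 \left(-5 - \left(6 + \frac{3 \sqrt{2}}{4}\right)\right) = 672 \left(-11 - \frac{3 \sqrt{2}}{4}\right) = -7392 - 504 \sqrt{2}$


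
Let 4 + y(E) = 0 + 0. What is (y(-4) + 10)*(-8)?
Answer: -48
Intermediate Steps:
y(E) = -4 (y(E) = -4 + (0 + 0) = -4 + 0 = -4)
(y(-4) + 10)*(-8) = (-4 + 10)*(-8) = 6*(-8) = -48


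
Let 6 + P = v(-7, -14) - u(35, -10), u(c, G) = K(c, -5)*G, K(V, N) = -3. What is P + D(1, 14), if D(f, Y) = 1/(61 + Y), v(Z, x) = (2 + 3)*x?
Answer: -7949/75 ≈ -105.99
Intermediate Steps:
u(c, G) = -3*G
v(Z, x) = 5*x
P = -106 (P = -6 + (5*(-14) - (-3)*(-10)) = -6 + (-70 - 1*30) = -6 + (-70 - 30) = -6 - 100 = -106)
P + D(1, 14) = -106 + 1/(61 + 14) = -106 + 1/75 = -7949/75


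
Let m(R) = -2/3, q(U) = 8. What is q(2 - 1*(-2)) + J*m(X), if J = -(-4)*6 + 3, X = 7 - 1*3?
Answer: -10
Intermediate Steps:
X = 4 (X = 7 - 3 = 4)
m(R) = -⅔ (m(R) = -2*⅓ = -⅔)
J = 27 (J = -4*(-6) + 3 = 24 + 3 = 27)
q(2 - 1*(-2)) + J*m(X) = 8 + 27*(-⅔) = 8 - 18 = -10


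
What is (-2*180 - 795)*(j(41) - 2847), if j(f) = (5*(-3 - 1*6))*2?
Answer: 3392235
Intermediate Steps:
j(f) = -90 (j(f) = (5*(-3 - 6))*2 = (5*(-9))*2 = -45*2 = -90)
(-2*180 - 795)*(j(41) - 2847) = (-2*180 - 795)*(-90 - 2847) = (-360 - 795)*(-2937) = -1155*(-2937) = 3392235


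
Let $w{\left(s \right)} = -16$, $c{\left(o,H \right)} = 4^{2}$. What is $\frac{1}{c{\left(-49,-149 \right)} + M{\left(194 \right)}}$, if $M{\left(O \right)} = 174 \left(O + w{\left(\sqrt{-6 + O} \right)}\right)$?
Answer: $\frac{1}{30988} \approx 3.2271 \cdot 10^{-5}$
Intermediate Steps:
$c{\left(o,H \right)} = 16$
$M{\left(O \right)} = -2784 + 174 O$ ($M{\left(O \right)} = 174 \left(O - 16\right) = 174 \left(-16 + O\right) = -2784 + 174 O$)
$\frac{1}{c{\left(-49,-149 \right)} + M{\left(194 \right)}} = \frac{1}{16 + \left(-2784 + 174 \cdot 194\right)} = \frac{1}{16 + \left(-2784 + 33756\right)} = \frac{1}{16 + 30972} = \frac{1}{30988}$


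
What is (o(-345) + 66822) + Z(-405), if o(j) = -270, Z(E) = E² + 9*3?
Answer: 230604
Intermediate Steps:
Z(E) = 27 + E² (Z(E) = E² + 27 = 27 + E²)
(o(-345) + 66822) + Z(-405) = (-270 + 66822) + (27 + (-405)²) = 66552 + (27 + 164025) = 66552 + 164052 = 230604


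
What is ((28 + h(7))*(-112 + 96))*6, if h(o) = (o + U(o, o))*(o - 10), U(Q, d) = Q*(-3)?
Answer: -6720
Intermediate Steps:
U(Q, d) = -3*Q
h(o) = -2*o*(-10 + o) (h(o) = (o - 3*o)*(o - 10) = (-2*o)*(-10 + o) = -2*o*(-10 + o))
((28 + h(7))*(-112 + 96))*6 = ((28 + 2*7*(10 - 1*7))*(-112 + 96))*6 = ((28 + 2*7*(10 - 7))*(-16))*6 = ((28 + 2*7*3)*(-16))*6 = ((28 + 42)*(-16))*6 = (70*(-16))*6 = -1120*6 = -6720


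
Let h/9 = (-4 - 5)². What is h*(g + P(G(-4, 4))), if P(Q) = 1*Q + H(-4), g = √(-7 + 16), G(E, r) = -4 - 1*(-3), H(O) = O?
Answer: -1458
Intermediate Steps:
G(E, r) = -1 (G(E, r) = -4 + 3 = -1)
g = 3 (g = √9 = 3)
h = 729 (h = 9*(-4 - 5)² = 9*(-9)² = 9*81 = 729)
P(Q) = -4 + Q (P(Q) = 1*Q - 4 = Q - 4 = -4 + Q)
h*(g + P(G(-4, 4))) = 729*(3 + (-4 - 1)) = 729*(3 - 5) = 729*(-2) = -1458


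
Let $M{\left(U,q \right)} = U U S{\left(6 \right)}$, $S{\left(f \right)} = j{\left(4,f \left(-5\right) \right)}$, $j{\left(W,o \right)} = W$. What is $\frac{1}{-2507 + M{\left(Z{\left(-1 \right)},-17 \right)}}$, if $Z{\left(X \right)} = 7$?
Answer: $- \frac{1}{2311} \approx -0.00043271$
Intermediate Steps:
$S{\left(f \right)} = 4$
$M{\left(U,q \right)} = 4 U^{2}$ ($M{\left(U,q \right)} = U U 4 = U^{2} \cdot 4 = 4 U^{2}$)
$\frac{1}{-2507 + M{\left(Z{\left(-1 \right)},-17 \right)}} = \frac{1}{-2507 + 4 \cdot 7^{2}} = \frac{1}{-2507 + 4 \cdot 49} = \frac{1}{-2507 + 196} = \frac{1}{-2311} = - \frac{1}{2311}$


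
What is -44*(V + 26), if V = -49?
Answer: 1012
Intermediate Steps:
-44*(V + 26) = -44*(-49 + 26) = -44*(-23) = 1012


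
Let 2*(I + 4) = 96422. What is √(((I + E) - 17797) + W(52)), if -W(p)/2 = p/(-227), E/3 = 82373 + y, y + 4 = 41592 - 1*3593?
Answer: √20174348514/227 ≈ 625.71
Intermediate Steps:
I = 48207 (I = -4 + (½)*96422 = -4 + 48211 = 48207)
y = 37995 (y = -4 + (41592 - 1*3593) = -4 + (41592 - 3593) = -4 + 37999 = 37995)
E = 361104 (E = 3*(82373 + 37995) = 3*120368 = 361104)
W(p) = 2*p/227 (W(p) = -2*p/(-227) = -2*p*(-1)/227 = -(-2)*p/227 = 2*p/227)
√(((I + E) - 17797) + W(52)) = √(((48207 + 361104) - 17797) + (2/227)*52) = √((409311 - 17797) + 104/227) = √(391514 + 104/227) = √(88873782/227) = √20174348514/227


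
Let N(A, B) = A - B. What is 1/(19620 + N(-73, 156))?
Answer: 1/19391 ≈ 5.1570e-5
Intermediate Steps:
1/(19620 + N(-73, 156)) = 1/(19620 + (-73 - 1*156)) = 1/(19620 + (-73 - 156)) = 1/(19620 - 229) = 1/19391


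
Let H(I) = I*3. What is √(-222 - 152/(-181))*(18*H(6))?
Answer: 324*I*√7245430/181 ≈ 4818.4*I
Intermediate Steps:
H(I) = 3*I
√(-222 - 152/(-181))*(18*H(6)) = √(-222 - 152/(-181))*(18*(3*6)) = √(-222 - 152*(-1/181))*(18*18) = √(-222 + 152/181)*324 = √(-40030/181)*324 = (I*√7245430/181)*324 = 324*I*√7245430/181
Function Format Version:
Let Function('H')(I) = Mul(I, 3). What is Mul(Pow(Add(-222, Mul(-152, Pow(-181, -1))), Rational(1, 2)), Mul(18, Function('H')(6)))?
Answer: Mul(Rational(324, 181), I, Pow(7245430, Rational(1, 2))) ≈ Mul(4818.4, I)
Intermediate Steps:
Function('H')(I) = Mul(3, I)
Mul(Pow(Add(-222, Mul(-152, Pow(-181, -1))), Rational(1, 2)), Mul(18, Function('H')(6))) = Mul(Pow(Add(-222, Mul(-152, Pow(-181, -1))), Rational(1, 2)), Mul(18, Mul(3, 6))) = Mul(Pow(Add(-222, Mul(-152, Rational(-1, 181))), Rational(1, 2)), Mul(18, 18)) = Mul(Pow(Add(-222, Rational(152, 181)), Rational(1, 2)), 324) = Mul(Pow(Rational(-40030, 181), Rational(1, 2)), 324) = Mul(Mul(Rational(1, 181), I, Pow(7245430, Rational(1, 2))), 324) = Mul(Rational(324, 181), I, Pow(7245430, Rational(1, 2)))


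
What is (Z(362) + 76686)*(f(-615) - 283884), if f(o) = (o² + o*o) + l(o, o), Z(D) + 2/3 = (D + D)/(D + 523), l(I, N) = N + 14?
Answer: 6406192762892/177 ≈ 3.6193e+10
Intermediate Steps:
l(I, N) = 14 + N
Z(D) = -⅔ + 2*D/(523 + D) (Z(D) = -⅔ + (D + D)/(D + 523) = -⅔ + (2*D)/(523 + D) = -⅔ + 2*D/(523 + D))
f(o) = 14 + o + 2*o² (f(o) = (o² + o*o) + (14 + o) = (o² + o²) + (14 + o) = 2*o² + (14 + o) = 14 + o + 2*o²)
(Z(362) + 76686)*(f(-615) - 283884) = (2*(-523 + 2*362)/(3*(523 + 362)) + 76686)*((14 - 615 + 2*(-615)²) - 283884) = ((⅔)*(-523 + 724)/885 + 76686)*((14 - 615 + 2*378225) - 283884) = ((⅔)*(1/885)*201 + 76686)*((14 - 615 + 756450) - 283884) = (134/885 + 76686)*(755849 - 283884) = (67867244/885)*471965 = 6406192762892/177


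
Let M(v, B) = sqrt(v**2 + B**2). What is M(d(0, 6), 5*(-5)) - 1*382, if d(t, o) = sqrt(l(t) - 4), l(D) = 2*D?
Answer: -382 + 3*sqrt(69) ≈ -357.08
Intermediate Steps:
d(t, o) = sqrt(-4 + 2*t) (d(t, o) = sqrt(2*t - 4) = sqrt(-4 + 2*t))
M(v, B) = sqrt(B**2 + v**2)
M(d(0, 6), 5*(-5)) - 1*382 = sqrt((5*(-5))**2 + (sqrt(-4 + 2*0))**2) - 1*382 = sqrt((-25)**2 + (sqrt(-4 + 0))**2) - 382 = sqrt(625 + (sqrt(-4))**2) - 382 = sqrt(625 + (2*I)**2) - 382 = sqrt(625 - 4) - 382 = sqrt(621) - 382 = 3*sqrt(69) - 382 = -382 + 3*sqrt(69)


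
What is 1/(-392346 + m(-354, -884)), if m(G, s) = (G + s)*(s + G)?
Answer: 1/1140298 ≈ 8.7696e-7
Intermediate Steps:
m(G, s) = (G + s)**2 (m(G, s) = (G + s)*(G + s) = (G + s)**2)
1/(-392346 + m(-354, -884)) = 1/(-392346 + (-354 - 884)**2) = 1/(-392346 + (-1238)**2) = 1/(-392346 + 1532644) = 1/1140298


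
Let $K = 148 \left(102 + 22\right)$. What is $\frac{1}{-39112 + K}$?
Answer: $- \frac{1}{20760} \approx -4.817 \cdot 10^{-5}$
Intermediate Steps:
$K = 18352$ ($K = 148 \cdot 124 = 18352$)
$\frac{1}{-39112 + K} = \frac{1}{-39112 + 18352} = \frac{1}{-20760} = - \frac{1}{20760}$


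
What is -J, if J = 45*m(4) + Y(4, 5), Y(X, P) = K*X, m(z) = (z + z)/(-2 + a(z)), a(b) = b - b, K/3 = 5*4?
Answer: -60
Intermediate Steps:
K = 60 (K = 3*(5*4) = 3*20 = 60)
a(b) = 0
m(z) = -z (m(z) = (z + z)/(-2 + 0) = (2*z)/(-2) = (2*z)*(-½) = -z)
Y(X, P) = 60*X
J = 60 (J = 45*(-1*4) + 60*4 = 45*(-4) + 240 = -180 + 240 = 60)
-J = -1*60 = -60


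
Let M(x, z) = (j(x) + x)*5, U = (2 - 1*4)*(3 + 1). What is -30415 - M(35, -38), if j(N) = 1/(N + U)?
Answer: -825935/27 ≈ -30590.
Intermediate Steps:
U = -8 (U = (2 - 4)*4 = -2*4 = -8)
j(N) = 1/(-8 + N) (j(N) = 1/(N - 8) = 1/(-8 + N))
M(x, z) = 5*x + 5/(-8 + x) (M(x, z) = (1/(-8 + x) + x)*5 = (x + 1/(-8 + x))*5 = 5*x + 5/(-8 + x))
-30415 - M(35, -38) = -30415 - 5*(1 + 35*(-8 + 35))/(-8 + 35) = -30415 - 5*(1 + 35*27)/27 = -30415 - 5*(1 + 945)/27 = -30415 - 5*946/27 = -30415 - 1*4730/27 = -30415 - 4730/27 = -825935/27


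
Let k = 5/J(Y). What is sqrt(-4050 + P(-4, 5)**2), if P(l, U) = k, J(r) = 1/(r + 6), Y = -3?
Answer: 15*I*sqrt(17) ≈ 61.847*I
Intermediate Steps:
J(r) = 1/(6 + r)
k = 15 (k = 5/(1/(6 - 3)) = 5/(1/3) = 5*3 = 15)
P(l, U) = 15
sqrt(-4050 + P(-4, 5)**2) = sqrt(-4050 + 15**2) = sqrt(-4050 + 225) = sqrt(-3825) = 15*I*sqrt(17)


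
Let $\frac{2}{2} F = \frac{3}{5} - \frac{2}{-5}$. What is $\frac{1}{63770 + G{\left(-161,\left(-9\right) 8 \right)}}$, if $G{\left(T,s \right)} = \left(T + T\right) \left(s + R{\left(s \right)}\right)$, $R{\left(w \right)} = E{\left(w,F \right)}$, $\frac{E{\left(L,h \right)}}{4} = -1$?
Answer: $\frac{1}{88242} \approx 1.1332 \cdot 10^{-5}$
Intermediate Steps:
$F = 1$ ($F = \frac{3}{5} - \frac{2}{-5} = 3 \cdot \frac{1}{5} - - \frac{2}{5} = \frac{3}{5} + \frac{2}{5} = 1$)
$E{\left(L,h \right)} = -4$ ($E{\left(L,h \right)} = 4 \left(-1\right) = -4$)
$R{\left(w \right)} = -4$
$G{\left(T,s \right)} = 2 T \left(-4 + s\right)$ ($G{\left(T,s \right)} = \left(T + T\right) \left(s - 4\right) = 2 T \left(-4 + s\right)$)
$\frac{1}{63770 + G{\left(-161,\left(-9\right) 8 \right)}} = \frac{1}{63770 + 2 \left(-161\right) \left(-4 - 72\right)} = \frac{1}{63770 + 2 \left(-161\right) \left(-76\right)} = \frac{1}{63770 + 24472} = \frac{1}{88242}$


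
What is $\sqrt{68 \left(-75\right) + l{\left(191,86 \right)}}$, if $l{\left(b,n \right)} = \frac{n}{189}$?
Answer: $\frac{i \sqrt{20240094}}{63} \approx 71.411 i$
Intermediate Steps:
$l{\left(b,n \right)} = \frac{n}{189}$ ($l{\left(b,n \right)} = n \frac{1}{189} = \frac{n}{189}$)
$\sqrt{68 \left(-75\right) + l{\left(191,86 \right)}} = \sqrt{68 \left(-75\right) + \frac{1}{189} \cdot 86} = \sqrt{-5100 + \frac{86}{189}} = \sqrt{- \frac{963814}{189}} = \frac{i \sqrt{20240094}}{63}$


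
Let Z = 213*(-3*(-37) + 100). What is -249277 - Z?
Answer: -294220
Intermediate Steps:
Z = 44943 (Z = 213*(111 + 100) = 213*211 = 44943)
-249277 - Z = -249277 - 1*44943 = -249277 - 44943 = -294220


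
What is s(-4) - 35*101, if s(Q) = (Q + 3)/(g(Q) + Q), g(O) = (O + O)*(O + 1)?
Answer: -70701/20 ≈ -3535.1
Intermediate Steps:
g(O) = 2*O*(1 + O) (g(O) = (2*O)*(1 + O) = 2*O*(1 + O))
s(Q) = (3 + Q)/(Q + 2*Q*(1 + Q)) (s(Q) = (Q + 3)/(2*Q*(1 + Q) + Q) = (3 + Q)/(Q + 2*Q*(1 + Q)))
s(-4) - 35*101 = (3 - 4)/((-4)*(3 + 2*(-4))) - 35*101 = -¼*(-1)/(3 - 8) - 3535 = -¼*(-1)/(-5) - 3535 = -¼*(-⅕)*(-1) - 3535 = -1/20 - 3535 = -70701/20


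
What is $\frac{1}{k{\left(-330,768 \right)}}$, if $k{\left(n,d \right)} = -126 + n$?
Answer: $- \frac{1}{456} \approx -0.002193$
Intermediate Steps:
$\frac{1}{k{\left(-330,768 \right)}} = \frac{1}{-126 - 330} = \frac{1}{-456} = - \frac{1}{456}$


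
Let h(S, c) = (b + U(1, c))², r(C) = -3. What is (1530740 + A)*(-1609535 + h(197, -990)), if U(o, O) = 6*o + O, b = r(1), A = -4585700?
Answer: 1941017715360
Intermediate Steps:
b = -3
U(o, O) = O + 6*o
h(S, c) = (3 + c)² (h(S, c) = (-3 + (c + 6*1))² = (-3 + (c + 6))² = (-3 + (6 + c))² = (3 + c)²)
(1530740 + A)*(-1609535 + h(197, -990)) = (1530740 - 4585700)*(-1609535 + (3 - 990)²) = -3054960*(-1609535 + (-987)²) = -3054960*(-1609535 + 974169) = -3054960*(-635366) = 1941017715360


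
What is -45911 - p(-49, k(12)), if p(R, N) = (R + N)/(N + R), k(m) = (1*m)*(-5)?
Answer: -45912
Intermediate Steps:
k(m) = -5*m (k(m) = m*(-5) = -5*m)
p(R, N) = 1 (p(R, N) = (N + R)/(N + R) = 1)
-45911 - p(-49, k(12)) = -45911 - 1*1 = -45911 - 1 = -45912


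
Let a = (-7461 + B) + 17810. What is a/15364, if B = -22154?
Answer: -11805/15364 ≈ -0.76835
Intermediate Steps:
a = -11805 (a = (-7461 - 22154) + 17810 = -29615 + 17810 = -11805)
a/15364 = -11805/15364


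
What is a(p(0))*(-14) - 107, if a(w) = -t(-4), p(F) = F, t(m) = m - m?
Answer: -107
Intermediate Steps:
t(m) = 0
a(w) = 0 (a(w) = -1*0 = 0)
a(p(0))*(-14) - 107 = 0*(-14) - 107 = 0 - 107 = -107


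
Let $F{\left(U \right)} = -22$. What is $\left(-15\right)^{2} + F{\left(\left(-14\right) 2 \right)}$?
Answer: $203$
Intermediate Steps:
$\left(-15\right)^{2} + F{\left(\left(-14\right) 2 \right)} = \left(-15\right)^{2} - 22 = 225 - 22 = 203$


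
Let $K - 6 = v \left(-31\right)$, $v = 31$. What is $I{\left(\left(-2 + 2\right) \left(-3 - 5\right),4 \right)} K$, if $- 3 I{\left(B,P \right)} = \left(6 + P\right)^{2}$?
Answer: $\frac{95500}{3} \approx 31833.0$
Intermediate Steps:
$I{\left(B,P \right)} = - \frac{\left(6 + P\right)^{2}}{3}$
$K = -955$ ($K = 6 + 31 \left(-31\right) = 6 - 961 = -955$)
$I{\left(\left(-2 + 2\right) \left(-3 - 5\right),4 \right)} K = - \frac{\left(6 + 4\right)^{2}}{3} \left(-955\right) = - \frac{10^{2}}{3} \left(-955\right) = \left(- \frac{1}{3}\right) 100 \left(-955\right) = \left(- \frac{100}{3}\right) \left(-955\right) = \frac{95500}{3}$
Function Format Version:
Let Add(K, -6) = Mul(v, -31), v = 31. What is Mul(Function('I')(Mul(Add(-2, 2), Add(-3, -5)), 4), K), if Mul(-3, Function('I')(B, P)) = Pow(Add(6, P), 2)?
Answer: Rational(95500, 3) ≈ 31833.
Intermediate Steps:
Function('I')(B, P) = Mul(Rational(-1, 3), Pow(Add(6, P), 2))
K = -955 (K = Add(6, Mul(31, -31)) = Add(6, -961) = -955)
Mul(Function('I')(Mul(Add(-2, 2), Add(-3, -5)), 4), K) = Mul(Mul(Rational(-1, 3), Pow(Add(6, 4), 2)), -955) = Mul(Mul(Rational(-1, 3), Pow(10, 2)), -955) = Mul(Mul(Rational(-1, 3), 100), -955) = Mul(Rational(-100, 3), -955) = Rational(95500, 3)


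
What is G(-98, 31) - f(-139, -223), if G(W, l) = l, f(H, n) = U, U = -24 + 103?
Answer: -48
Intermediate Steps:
U = 79
f(H, n) = 79
G(-98, 31) - f(-139, -223) = 31 - 1*79 = 31 - 79 = -48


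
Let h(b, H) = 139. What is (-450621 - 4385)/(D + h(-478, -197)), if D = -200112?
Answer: 455006/199973 ≈ 2.2753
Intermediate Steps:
(-450621 - 4385)/(D + h(-478, -197)) = (-450621 - 4385)/(-200112 + 139) = -455006/(-199973) = -455006*(-1/199973) = 455006/199973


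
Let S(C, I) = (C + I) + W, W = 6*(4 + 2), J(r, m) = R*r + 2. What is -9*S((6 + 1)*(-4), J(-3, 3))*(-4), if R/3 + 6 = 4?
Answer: 1008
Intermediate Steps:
R = -6 (R = -18 + 3*4 = -18 + 12 = -6)
J(r, m) = 2 - 6*r (J(r, m) = -6*r + 2 = 2 - 6*r)
W = 36 (W = 6*6 = 36)
S(C, I) = 36 + C + I (S(C, I) = (C + I) + 36 = 36 + C + I)
-9*S((6 + 1)*(-4), J(-3, 3))*(-4) = -9*(36 + (6 + 1)*(-4) + (2 - 6*(-3)))*(-4) = -9*(36 + 7*(-4) + (2 + 18))*(-4) = -9*(36 - 28 + 20)*(-4) = -9*28*(-4) = -252*(-4) = 1008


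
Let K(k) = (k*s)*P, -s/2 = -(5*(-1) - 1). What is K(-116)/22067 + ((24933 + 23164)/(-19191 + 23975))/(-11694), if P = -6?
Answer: -468306446291/1234518366432 ≈ -0.37934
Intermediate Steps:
s = -12 (s = -(-2)*(5*(-1) - 1) = -(-2)*(-5 - 1) = -(-2)*(-6) = -2*6 = -12)
K(k) = 72*k (K(k) = (k*(-12))*(-6) = -12*k*(-6) = 72*k)
K(-116)/22067 + ((24933 + 23164)/(-19191 + 23975))/(-11694) = (72*(-116))/22067 + ((24933 + 23164)/(-19191 + 23975))/(-11694) = -8352*1/22067 + (48097/4784)*(-1/11694) = -8352/22067 + (48097*(1/4784))*(-1/11694) = -8352/22067 + (48097/4784)*(-1/11694) = -8352/22067 - 48097/55944096 = -468306446291/1234518366432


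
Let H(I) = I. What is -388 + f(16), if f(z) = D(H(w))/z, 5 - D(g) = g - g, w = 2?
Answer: -6203/16 ≈ -387.69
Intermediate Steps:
D(g) = 5 (D(g) = 5 - (g - g) = 5 - 1*0 = 5 + 0 = 5)
f(z) = 5/z
-388 + f(16) = -388 + 5/16 = -6203/16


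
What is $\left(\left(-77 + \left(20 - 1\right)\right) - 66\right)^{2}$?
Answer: $15376$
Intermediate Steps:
$\left(\left(-77 + \left(20 - 1\right)\right) - 66\right)^{2} = \left(\left(-77 + 19\right) - 66\right)^{2} = \left(-58 - 66\right)^{2} = \left(-124\right)^{2} = 15376$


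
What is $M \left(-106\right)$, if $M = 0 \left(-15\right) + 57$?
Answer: $-6042$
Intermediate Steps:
$M = 57$ ($M = 0 + 57 = 57$)
$M \left(-106\right) = 57 \left(-106\right) = -6042$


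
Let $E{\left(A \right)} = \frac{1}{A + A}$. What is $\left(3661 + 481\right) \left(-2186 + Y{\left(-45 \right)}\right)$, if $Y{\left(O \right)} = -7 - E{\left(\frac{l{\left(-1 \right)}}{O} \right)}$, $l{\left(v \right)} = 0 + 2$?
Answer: $- \frac{18073617}{2} \approx -9.0368 \cdot 10^{6}$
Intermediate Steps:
$l{\left(v \right)} = 2$
$E{\left(A \right)} = \frac{1}{2 A}$
$Y{\left(O \right)} = -7 - \frac{O}{4}$ ($Y{\left(O \right)} = -7 - \frac{1}{2 \frac{2}{O}} = -7 - \frac{\frac{1}{2} O}{2} = -7 - \frac{O}{4}$)
$\left(3661 + 481\right) \left(-2186 + Y{\left(-45 \right)}\right) = \left(3661 + 481\right) \left(-2186 - - \frac{17}{4}\right) = 4142 \left(-2186 + \left(-7 + \frac{45}{4}\right)\right) = 4142 \left(-2186 + \frac{17}{4}\right) = 4142 \left(- \frac{8727}{4}\right) = - \frac{18073617}{2}$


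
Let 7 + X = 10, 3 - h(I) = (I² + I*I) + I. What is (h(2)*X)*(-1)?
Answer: 21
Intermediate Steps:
h(I) = 3 - I - 2*I² (h(I) = 3 - ((I² + I*I) + I) = 3 - ((I² + I²) + I) = 3 - (2*I² + I) = 3 - (I + 2*I²) = 3 + (-I - 2*I²) = 3 - I - 2*I²)
X = 3 (X = -7 + 10 = 3)
(h(2)*X)*(-1) = ((3 - 1*2 - 2*2²)*3)*(-1) = ((3 - 2 - 2*4)*3)*(-1) = ((3 - 2 - 8)*3)*(-1) = -7*3*(-1) = -21*(-1) = 21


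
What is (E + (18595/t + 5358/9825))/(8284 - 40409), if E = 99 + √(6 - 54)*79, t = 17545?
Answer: -1156152324/369179696875 - 316*I*√3/32125 ≈ -0.0031317 - 0.017037*I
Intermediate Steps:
E = 99 + 316*I*√3 (E = 99 + √(-48)*79 = 99 + (4*I*√3)*79 = 99 + 316*I*√3 ≈ 99.0 + 547.33*I)
(E + (18595/t + 5358/9825))/(8284 - 40409) = ((99 + 316*I*√3) + (18595/17545 + 5358/9825))/(8284 - 40409) = ((99 + 316*I*√3) + (18595*(1/17545) + 5358*(1/9825)))/(-32125) = ((99 + 316*I*√3) + (3719/3509 + 1786/3275))*(-1/32125) = ((99 + 316*I*√3) + 18446799/11491975)*(-1/32125) = (1156152324/11491975 + 316*I*√3)*(-1/32125) = -1156152324/369179696875 - 316*I*√3/32125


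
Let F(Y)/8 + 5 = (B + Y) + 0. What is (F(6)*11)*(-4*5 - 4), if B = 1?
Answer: -4224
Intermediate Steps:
F(Y) = -32 + 8*Y (F(Y) = -40 + 8*((1 + Y) + 0) = -40 + 8*(1 + Y) = -40 + (8 + 8*Y) = -32 + 8*Y)
(F(6)*11)*(-4*5 - 4) = ((-32 + 8*6)*11)*(-4*5 - 4) = ((-32 + 48)*11)*(-20 - 4) = (16*11)*(-24) = 176*(-24) = -4224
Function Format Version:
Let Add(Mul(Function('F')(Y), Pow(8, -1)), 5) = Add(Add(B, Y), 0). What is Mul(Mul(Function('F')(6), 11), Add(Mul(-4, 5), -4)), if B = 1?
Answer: -4224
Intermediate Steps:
Function('F')(Y) = Add(-32, Mul(8, Y)) (Function('F')(Y) = Add(-40, Mul(8, Add(Add(1, Y), 0))) = Add(-40, Mul(8, Add(1, Y))) = Add(-40, Add(8, Mul(8, Y))) = Add(-32, Mul(8, Y)))
Mul(Mul(Function('F')(6), 11), Add(Mul(-4, 5), -4)) = Mul(Mul(Add(-32, Mul(8, 6)), 11), Add(Mul(-4, 5), -4)) = Mul(Mul(Add(-32, 48), 11), Add(-20, -4)) = Mul(Mul(16, 11), -24) = Mul(176, -24) = -4224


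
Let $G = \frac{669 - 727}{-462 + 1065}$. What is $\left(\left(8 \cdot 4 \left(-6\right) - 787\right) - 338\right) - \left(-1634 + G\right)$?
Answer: $\frac{191209}{603} \approx 317.1$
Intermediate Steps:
$G = - \frac{58}{603} \approx -0.096186$
$\left(\left(8 \cdot 4 \left(-6\right) - 787\right) - 338\right) - \left(-1634 + G\right) = \left(\left(8 \cdot 4 \left(-6\right) - 787\right) - 338\right) - \left(-1634 - \frac{58}{603}\right) = \left(\left(32 \left(-6\right) - 787\right) - 338\right) - - \frac{985360}{603} = \left(\left(-192 - 787\right) - 338\right) + \frac{985360}{603} = \left(-979 - 338\right) + \frac{985360}{603} = -1317 + \frac{985360}{603} = \frac{191209}{603}$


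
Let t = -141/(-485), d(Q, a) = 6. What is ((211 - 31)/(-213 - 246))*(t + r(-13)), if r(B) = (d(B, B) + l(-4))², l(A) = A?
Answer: -8324/4947 ≈ -1.6826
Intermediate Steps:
r(B) = 4 (r(B) = (6 - 4)² = 2² = 4)
t = 141/485 (t = -141*(-1/485) = 141/485 ≈ 0.29072)
((211 - 31)/(-213 - 246))*(t + r(-13)) = ((211 - 31)/(-213 - 246))*(141/485 + 4) = (180/(-459))*(2081/485) = (180*(-1/459))*(2081/485) = -20/51*2081/485 = -8324/4947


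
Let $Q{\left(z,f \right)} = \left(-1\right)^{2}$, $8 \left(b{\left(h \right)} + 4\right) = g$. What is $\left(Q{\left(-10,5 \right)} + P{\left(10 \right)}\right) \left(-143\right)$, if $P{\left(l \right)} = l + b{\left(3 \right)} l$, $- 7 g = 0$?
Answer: $4147$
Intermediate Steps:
$g = 0$ ($g = \left(- \frac{1}{7}\right) 0 = 0$)
$b{\left(h \right)} = -4$ ($b{\left(h \right)} = -4 + \frac{1}{8} \cdot 0 = -4 + 0 = -4$)
$Q{\left(z,f \right)} = 1$
$P{\left(l \right)} = - 3 l$ ($P{\left(l \right)} = l - 4 l = - 3 l$)
$\left(Q{\left(-10,5 \right)} + P{\left(10 \right)}\right) \left(-143\right) = \left(1 - 30\right) \left(-143\right) = \left(-29\right) \left(-143\right) = 4147$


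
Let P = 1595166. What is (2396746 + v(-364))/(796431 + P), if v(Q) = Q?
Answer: 798794/797199 ≈ 1.0020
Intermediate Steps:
(2396746 + v(-364))/(796431 + P) = (2396746 - 364)/(796431 + 1595166) = 2396382/2391597 = 2396382*(1/2391597) = 798794/797199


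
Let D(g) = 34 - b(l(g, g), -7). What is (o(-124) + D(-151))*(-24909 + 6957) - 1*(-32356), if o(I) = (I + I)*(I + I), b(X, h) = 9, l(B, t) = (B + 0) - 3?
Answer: -1104536252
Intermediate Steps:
l(B, t) = -3 + B (l(B, t) = B - 3 = -3 + B)
D(g) = 25 (D(g) = 34 - 1*9 = 34 - 9 = 25)
o(I) = 4*I² (o(I) = (2*I)*(2*I) = 4*I²)
(o(-124) + D(-151))*(-24909 + 6957) - 1*(-32356) = (4*(-124)² + 25)*(-24909 + 6957) - 1*(-32356) = (4*15376 + 25)*(-17952) + 32356 = (61504 + 25)*(-17952) + 32356 = 61529*(-17952) + 32356 = -1104568608 + 32356 = -1104536252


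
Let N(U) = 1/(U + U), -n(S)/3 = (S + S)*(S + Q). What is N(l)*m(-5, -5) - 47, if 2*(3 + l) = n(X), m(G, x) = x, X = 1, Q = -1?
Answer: -277/6 ≈ -46.167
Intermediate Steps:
n(S) = -6*S*(-1 + S) (n(S) = -3*(S + S)*(S - 1) = -3*2*S*(-1 + S) = -6*S*(-1 + S))
l = -3 (l = -3 + (6*1*(1 - 1*1))/2 = -3 + (6*1*(1 - 1))/2 = -3 + (6*1*0)/2 = -3 + (1/2)*0 = -3 + 0 = -3)
N(U) = 1/(2*U)
N(l)*m(-5, -5) - 47 = ((1/2)/(-3))*(-5) - 47 = ((1/2)*(-1/3))*(-5) - 47 = -1/6*(-5) - 47 = 5/6 - 47 = -277/6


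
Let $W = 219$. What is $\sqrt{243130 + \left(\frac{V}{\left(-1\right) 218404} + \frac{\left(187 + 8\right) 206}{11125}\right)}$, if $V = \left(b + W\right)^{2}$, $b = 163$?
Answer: $\frac{3 \sqrt{15948598038316101939}}{24297445} \approx 493.08$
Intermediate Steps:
$V = 145924$ ($V = \left(163 + 219\right)^{2} = 382^{2} = 145924$)
$\sqrt{243130 + \left(\frac{V}{\left(-1\right) 218404} + \frac{\left(187 + 8\right) 206}{11125}\right)} = \sqrt{243130 + \left(\frac{145924}{\left(-1\right) 218404} + \frac{\left(187 + 8\right) 206}{11125}\right)} = \sqrt{243130 + \left(\frac{145924}{-218404} + 195 \cdot 206 \cdot \frac{1}{11125}\right)} = \sqrt{243130 + \left(145924 \left(- \frac{1}{218404}\right) + 40170 \cdot \frac{1}{11125}\right)} = \sqrt{243130 + \left(- \frac{36481}{54601} + \frac{8034}{2225}\right)} = \sqrt{243130 + \frac{357494209}{121487225}} = \sqrt{\frac{29537546508459}{121487225}} = \frac{3 \sqrt{15948598038316101939}}{24297445}$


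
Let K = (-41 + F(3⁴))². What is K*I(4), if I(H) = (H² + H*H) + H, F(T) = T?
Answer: 57600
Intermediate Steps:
I(H) = H + 2*H² (I(H) = (H² + H²) + H = 2*H² + H = H + 2*H²)
K = 1600 (K = (-41 + 3⁴)² = (-41 + 81)² = 40² = 1600)
K*I(4) = 1600*(4*(1 + 2*4)) = 1600*(4*(1 + 8)) = 1600*(4*9) = 1600*36 = 57600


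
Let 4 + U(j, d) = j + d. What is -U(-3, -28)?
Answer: 35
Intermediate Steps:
U(j, d) = -4 + d + j (U(j, d) = -4 + (j + d) = -4 + (d + j) = -4 + d + j)
-U(-3, -28) = -(-4 - 28 - 3) = -1*(-35) = 35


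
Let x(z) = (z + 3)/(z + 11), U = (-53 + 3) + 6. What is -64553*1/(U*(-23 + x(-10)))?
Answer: -64553/1320 ≈ -48.904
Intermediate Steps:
U = -44 (U = -50 + 6 = -44)
x(z) = (3 + z)/(11 + z)
-64553*1/(U*(-23 + x(-10))) = -64553*(-1/(44*(-23 + (3 - 10)/(11 - 10)))) = -64553*(-1/(44*(-23 - 7/1))) = -64553*(-1/(44*(-23 + 1*(-7)))) = -64553*(-1/(44*(-23 - 7))) = -64553/((-30*(-44))) = -64553/1320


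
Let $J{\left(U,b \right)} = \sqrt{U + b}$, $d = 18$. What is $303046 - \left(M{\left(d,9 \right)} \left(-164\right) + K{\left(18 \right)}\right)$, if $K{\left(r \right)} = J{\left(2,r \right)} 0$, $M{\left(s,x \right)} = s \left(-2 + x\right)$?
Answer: $323710$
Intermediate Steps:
$K{\left(r \right)} = 0$ ($K{\left(r \right)} = \sqrt{2 + r} 0 = 0$)
$303046 - \left(M{\left(d,9 \right)} \left(-164\right) + K{\left(18 \right)}\right) = 303046 - \left(18 \left(-2 + 9\right) \left(-164\right) + 0\right) = 303046 - \left(18 \cdot 7 \left(-164\right) + 0\right) = 303046 - \left(126 \left(-164\right) + 0\right) = 303046 - \left(-20664 + 0\right) = 303046 - -20664 = 303046 + 20664 = 323710$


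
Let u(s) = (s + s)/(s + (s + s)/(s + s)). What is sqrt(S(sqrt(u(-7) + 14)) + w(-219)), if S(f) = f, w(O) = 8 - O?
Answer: sqrt(2043 + 21*sqrt(3))/3 ≈ 15.200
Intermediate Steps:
u(s) = 2*s/(1 + s) (u(s) = (2*s)/(s + (2*s)/((2*s))) = (2*s)/(s + (2*s)*(1/(2*s))) = (2*s)/(s + 1) = (2*s)/(1 + s) = 2*s/(1 + s))
sqrt(S(sqrt(u(-7) + 14)) + w(-219)) = sqrt(sqrt(2*(-7)/(1 - 7) + 14) + (8 - 1*(-219))) = sqrt(sqrt(2*(-7)/(-6) + 14) + (8 + 219)) = sqrt(sqrt(2*(-7)*(-1/6) + 14) + 227) = sqrt(sqrt(7/3 + 14) + 227) = sqrt(sqrt(49/3) + 227) = sqrt(7*sqrt(3)/3 + 227) = sqrt(227 + 7*sqrt(3)/3)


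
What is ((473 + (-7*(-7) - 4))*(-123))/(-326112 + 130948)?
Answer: 31857/97582 ≈ 0.32646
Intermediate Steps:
((473 + (-7*(-7) - 4))*(-123))/(-326112 + 130948) = ((473 + (49 - 4))*(-123))/(-195164) = ((473 + 45)*(-123))*(-1/195164) = (518*(-123))*(-1/195164) = -63714*(-1/195164) = 31857/97582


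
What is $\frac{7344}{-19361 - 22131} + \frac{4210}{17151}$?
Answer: $\frac{12181094}{177907323} \approx 0.068469$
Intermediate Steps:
$\frac{7344}{-19361 - 22131} + \frac{4210}{17151} = \frac{7344}{-19361 - 22131} + 4210 \cdot \frac{1}{17151} = \frac{7344}{-41492} + \frac{4210}{17151} = 7344 \left(- \frac{1}{41492}\right) + \frac{4210}{17151} = - \frac{1836}{10373} + \frac{4210}{17151} = \frac{12181094}{177907323}$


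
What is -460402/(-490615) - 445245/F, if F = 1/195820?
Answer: -42775679734218098/490615 ≈ -8.7188e+10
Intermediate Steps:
F = 1/195820 ≈ 5.1067e-6
-460402/(-490615) - 445245/F = -460402/(-490615) - 445245/1/195820 = -460402*(-1/490615) - 445245*195820 = 460402/490615 - 87187875900 = -42775679734218098/490615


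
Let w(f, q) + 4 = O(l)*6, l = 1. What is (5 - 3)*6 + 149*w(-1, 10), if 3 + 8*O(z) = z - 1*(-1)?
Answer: -2783/4 ≈ -695.75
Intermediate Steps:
O(z) = -¼ + z/8 (O(z) = -3/8 + (z - 1*(-1))/8 = -3/8 + (z + 1)/8 = -3/8 + (1 + z)/8 = -3/8 + (⅛ + z/8) = -¼ + z/8)
w(f, q) = -19/4 (w(f, q) = -4 + (-¼ + (⅛)*1)*6 = -4 + (-¼ + ⅛)*6 = -4 - ⅛*6 = -4 - ¾ = -19/4)
(5 - 3)*6 + 149*w(-1, 10) = (5 - 3)*6 + 149*(-19/4) = 2*6 - 2831/4 = 12 - 2831/4 = -2783/4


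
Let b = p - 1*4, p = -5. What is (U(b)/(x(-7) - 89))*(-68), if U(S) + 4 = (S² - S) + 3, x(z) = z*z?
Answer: 1513/10 ≈ 151.30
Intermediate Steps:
x(z) = z²
b = -9 (b = -5 - 1*4 = -5 - 4 = -9)
U(S) = -1 + S² - S (U(S) = -4 + ((S² - S) + 3) = -4 + (3 + S² - S) = -1 + S² - S)
(U(b)/(x(-7) - 89))*(-68) = ((-1 + (-9)² - 1*(-9))/((-7)² - 89))*(-68) = ((-1 + 81 + 9)/(49 - 89))*(-68) = (89/(-40))*(-68) = (89*(-1/40))*(-68) = -89/40*(-68) = 1513/10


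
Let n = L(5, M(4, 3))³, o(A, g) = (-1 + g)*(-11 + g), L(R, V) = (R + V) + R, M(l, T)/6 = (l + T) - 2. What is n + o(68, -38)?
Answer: 65911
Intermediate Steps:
M(l, T) = -12 + 6*T + 6*l (M(l, T) = 6*((l + T) - 2) = 6*((T + l) - 2) = 6*(-2 + T + l) = -12 + 6*T + 6*l)
L(R, V) = V + 2*R
n = 64000 (n = ((-12 + 6*3 + 6*4) + 2*5)³ = ((-12 + 18 + 24) + 10)³ = (30 + 10)³ = 40³ = 64000)
n + o(68, -38) = 64000 + (11 + (-38)² - 12*(-38)) = 64000 + (11 + 1444 + 456) = 64000 + 1911 = 65911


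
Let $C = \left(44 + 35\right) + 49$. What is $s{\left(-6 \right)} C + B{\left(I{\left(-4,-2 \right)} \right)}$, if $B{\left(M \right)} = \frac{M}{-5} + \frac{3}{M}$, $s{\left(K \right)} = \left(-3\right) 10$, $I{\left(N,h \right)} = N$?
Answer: $- \frac{76799}{20} \approx -3839.9$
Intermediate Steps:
$s{\left(K \right)} = -30$
$C = 128$ ($C = 79 + 49 = 128$)
$B{\left(M \right)} = \frac{3}{M} - \frac{M}{5}$ ($B{\left(M \right)} = M \left(- \frac{1}{5}\right) + \frac{3}{M} = - \frac{M}{5} + \frac{3}{M} = \frac{3}{M} - \frac{M}{5}$)
$s{\left(-6 \right)} C + B{\left(I{\left(-4,-2 \right)} \right)} = \left(-30\right) 128 + \left(\frac{3}{-4} - - \frac{4}{5}\right) = -3840 + \left(3 \left(- \frac{1}{4}\right) + \frac{4}{5}\right) = -3840 + \left(- \frac{3}{4} + \frac{4}{5}\right) = -3840 + \frac{1}{20} = - \frac{76799}{20}$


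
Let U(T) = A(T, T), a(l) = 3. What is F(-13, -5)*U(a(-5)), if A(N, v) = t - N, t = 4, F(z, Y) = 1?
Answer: 1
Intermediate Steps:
A(N, v) = 4 - N
U(T) = 4 - T
F(-13, -5)*U(a(-5)) = 1*(4 - 1*3) = 1*(4 - 3) = 1*1 = 1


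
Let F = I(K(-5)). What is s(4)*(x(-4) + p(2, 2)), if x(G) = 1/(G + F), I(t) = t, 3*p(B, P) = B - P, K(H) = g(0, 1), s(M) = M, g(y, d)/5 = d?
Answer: 4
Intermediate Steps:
g(y, d) = 5*d
K(H) = 5 (K(H) = 5*1 = 5)
p(B, P) = -P/3 + B/3 (p(B, P) = (B - P)/3 = -P/3 + B/3)
F = 5
x(G) = 1/(5 + G) (x(G) = 1/(G + 5) = 1/(5 + G))
s(4)*(x(-4) + p(2, 2)) = 4*(1/(5 - 4) + (-⅓*2 + (⅓)*2)) = 4*(1/1 + (-⅔ + ⅔)) = 4*(1 + 0) = 4*1 = 4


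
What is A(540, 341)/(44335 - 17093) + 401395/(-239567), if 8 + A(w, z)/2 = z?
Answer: -5387625484/3263142107 ≈ -1.6511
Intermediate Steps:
A(w, z) = -16 + 2*z
A(540, 341)/(44335 - 17093) + 401395/(-239567) = (-16 + 2*341)/(44335 - 17093) + 401395/(-239567) = (-16 + 682)/27242 + 401395*(-1/239567) = 666*(1/27242) - 401395/239567 = 333/13621 - 401395/239567 = -5387625484/3263142107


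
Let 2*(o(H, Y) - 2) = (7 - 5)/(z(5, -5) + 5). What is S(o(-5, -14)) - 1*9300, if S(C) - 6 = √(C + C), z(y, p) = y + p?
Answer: -9294 + √110/5 ≈ -9291.9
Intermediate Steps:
z(y, p) = p + y
o(H, Y) = 11/5 (o(H, Y) = 2 + ((7 - 5)/((-5 + 5) + 5))/2 = 2 + (2/(0 + 5))/2 = 2 + (2/5)/2 = 2 + (2*(⅕))/2 = 2 + (½)*(⅖) = 2 + ⅕ = 11/5)
S(C) = 6 + √2*√C (S(C) = 6 + √(C + C) = 6 + √(2*C) = 6 + √2*√C)
S(o(-5, -14)) - 1*9300 = (6 + √2*√(11/5)) - 1*9300 = (6 + √2*(√55/5)) - 9300 = (6 + √110/5) - 9300 = -9294 + √110/5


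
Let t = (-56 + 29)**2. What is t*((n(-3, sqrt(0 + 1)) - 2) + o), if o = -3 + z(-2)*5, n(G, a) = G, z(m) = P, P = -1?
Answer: -9477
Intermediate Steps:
z(m) = -1
o = -8 (o = -3 - 1*5 = -3 - 5 = -8)
t = 729 (t = (-27)**2 = 729)
t*((n(-3, sqrt(0 + 1)) - 2) + o) = 729*((-3 - 2) - 8) = 729*(-5 - 8) = 729*(-13) = -9477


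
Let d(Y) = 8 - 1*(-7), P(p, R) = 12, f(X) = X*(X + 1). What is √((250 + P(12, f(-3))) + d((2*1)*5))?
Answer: √277 ≈ 16.643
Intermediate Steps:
f(X) = X*(1 + X)
d(Y) = 15 (d(Y) = 8 + 7 = 15)
√((250 + P(12, f(-3))) + d((2*1)*5)) = √((250 + 12) + 15) = √(262 + 15) = √277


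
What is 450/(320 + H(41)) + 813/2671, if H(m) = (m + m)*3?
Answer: 831054/755893 ≈ 1.0994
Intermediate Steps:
H(m) = 6*m (H(m) = (2*m)*3 = 6*m)
450/(320 + H(41)) + 813/2671 = 450/(320 + 6*41) + 813/2671 = 450/(320 + 246) + 813*(1/2671) = 450/566 + 813/2671 = 450*(1/566) + 813/2671 = 225/283 + 813/2671 = 831054/755893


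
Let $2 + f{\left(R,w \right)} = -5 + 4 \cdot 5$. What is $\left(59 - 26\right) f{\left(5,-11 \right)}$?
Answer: $429$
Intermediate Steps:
$f{\left(R,w \right)} = 13$ ($f{\left(R,w \right)} = -2 + \left(-5 + 4 \cdot 5\right) = -2 + \left(-5 + 20\right) = -2 + 15 = 13$)
$\left(59 - 26\right) f{\left(5,-11 \right)} = \left(59 - 26\right) 13 = 33 \cdot 13 = 429$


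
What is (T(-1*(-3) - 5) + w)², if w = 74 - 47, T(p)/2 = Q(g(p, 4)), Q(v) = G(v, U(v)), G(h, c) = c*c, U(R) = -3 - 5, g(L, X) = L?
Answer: 24025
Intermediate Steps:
U(R) = -8
G(h, c) = c²
Q(v) = 64 (Q(v) = (-8)² = 64)
T(p) = 128 (T(p) = 2*64 = 128)
w = 27
(T(-1*(-3) - 5) + w)² = (128 + 27)² = 155² = 24025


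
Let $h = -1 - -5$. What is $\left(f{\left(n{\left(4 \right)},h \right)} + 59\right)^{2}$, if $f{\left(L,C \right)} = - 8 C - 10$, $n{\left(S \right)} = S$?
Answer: $289$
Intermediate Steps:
$h = 4$ ($h = -1 + 5 = 4$)
$f{\left(L,C \right)} = -10 - 8 C$
$\left(f{\left(n{\left(4 \right)},h \right)} + 59\right)^{2} = \left(\left(-10 - 32\right) + 59\right)^{2} = \left(-42 + 59\right)^{2} = 17^{2} = 289$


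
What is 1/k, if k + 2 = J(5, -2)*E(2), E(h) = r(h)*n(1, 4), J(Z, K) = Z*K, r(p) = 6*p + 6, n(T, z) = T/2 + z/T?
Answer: -1/812 ≈ -0.0012315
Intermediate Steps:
n(T, z) = T/2 + z/T (n(T, z) = T*(½) + z/T = T/2 + z/T)
r(p) = 6 + 6*p
J(Z, K) = K*Z
E(h) = 27 + 27*h (E(h) = (6 + 6*h)*((½)*1 + 4/1) = (6 + 6*h)*(½ + 4*1) = (6 + 6*h)*(½ + 4) = (6 + 6*h)*(9/2) = 27 + 27*h)
k = -812 (k = -2 + (-2*5)*(27 + 27*2) = -2 - 10*(27 + 54) = -2 - 10*81 = -2 - 810 = -812)
1/k = 1/(-812) = -1/812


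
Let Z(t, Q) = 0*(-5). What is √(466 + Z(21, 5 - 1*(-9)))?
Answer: √466 ≈ 21.587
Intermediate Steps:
Z(t, Q) = 0
√(466 + Z(21, 5 - 1*(-9))) = √(466 + 0) = √466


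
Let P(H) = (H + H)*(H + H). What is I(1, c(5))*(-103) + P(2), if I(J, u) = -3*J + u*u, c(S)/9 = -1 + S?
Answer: -133163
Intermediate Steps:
c(S) = -9 + 9*S (c(S) = 9*(-1 + S) = -9 + 9*S)
I(J, u) = u² - 3*J (I(J, u) = -3*J + u² = u² - 3*J)
P(H) = 4*H² (P(H) = (2*H)*(2*H) = 4*H²)
I(1, c(5))*(-103) + P(2) = ((-9 + 9*5)² - 3*1)*(-103) + 4*2² = ((-9 + 45)² - 3)*(-103) + 4*4 = (36² - 3)*(-103) + 16 = (1296 - 3)*(-103) + 16 = 1293*(-103) + 16 = -133179 + 16 = -133163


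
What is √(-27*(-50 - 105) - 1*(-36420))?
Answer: √40605 ≈ 201.51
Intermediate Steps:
√(-27*(-50 - 105) - 1*(-36420)) = √(-27*(-155) + 36420) = √(4185 + 36420) = √40605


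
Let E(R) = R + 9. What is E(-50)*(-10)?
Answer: 410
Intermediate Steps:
E(R) = 9 + R
E(-50)*(-10) = (9 - 50)*(-10) = -41*(-10) = 410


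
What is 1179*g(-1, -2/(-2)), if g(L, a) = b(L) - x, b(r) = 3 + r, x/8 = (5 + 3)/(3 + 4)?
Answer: -58950/7 ≈ -8421.4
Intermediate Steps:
x = 64/7 (x = 8*((5 + 3)/(3 + 4)) = 8*(8/7) = 64/7 ≈ 9.1429)
g(L, a) = -43/7 + L (g(L, a) = (3 + L) - 1*64/7 = (3 + L) - 64/7 = -43/7 + L)
1179*g(-1, -2/(-2)) = 1179*(-43/7 - 1) = 1179*(-50/7) = -58950/7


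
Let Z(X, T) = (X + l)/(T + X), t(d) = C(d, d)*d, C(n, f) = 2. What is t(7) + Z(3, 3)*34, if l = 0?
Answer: 31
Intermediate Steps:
t(d) = 2*d
Z(X, T) = X/(T + X) (Z(X, T) = (X + 0)/(T + X) = X/(T + X))
t(7) + Z(3, 3)*34 = 2*7 + (3/(3 + 3))*34 = 14 + (3/6)*34 = 14 + (3*(⅙))*34 = 14 + (½)*34 = 14 + 17 = 31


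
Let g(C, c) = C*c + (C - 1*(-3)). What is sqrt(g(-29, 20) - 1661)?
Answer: I*sqrt(2267) ≈ 47.613*I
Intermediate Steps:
g(C, c) = 3 + C + C*c (g(C, c) = C*c + (C + 3) = C*c + (3 + C) = 3 + C + C*c)
sqrt(g(-29, 20) - 1661) = sqrt((3 - 29 - 29*20) - 1661) = sqrt((3 - 29 - 580) - 1661) = sqrt(-606 - 1661) = sqrt(-2267) = I*sqrt(2267)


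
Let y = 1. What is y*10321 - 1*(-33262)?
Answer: 43583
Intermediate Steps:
y*10321 - 1*(-33262) = 1*10321 - 1*(-33262) = 10321 + 33262 = 43583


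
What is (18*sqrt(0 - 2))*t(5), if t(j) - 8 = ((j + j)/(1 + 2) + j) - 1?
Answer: 276*I*sqrt(2) ≈ 390.32*I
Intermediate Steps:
t(j) = 7 + 5*j/3 (t(j) = 8 + (((j + j)/(1 + 2) + j) - 1) = 8 + (((2*j)/3 + j) - 1) = 8 + (((2*j)*(1/3) + j) - 1) = 8 + ((2*j/3 + j) - 1) = 8 + (5*j/3 - 1) = 8 + (-1 + 5*j/3) = 7 + 5*j/3)
(18*sqrt(0 - 2))*t(5) = (18*sqrt(0 - 2))*(7 + (5/3)*5) = (18*sqrt(-2))*(7 + 25/3) = (18*(I*sqrt(2)))*(46/3) = (18*I*sqrt(2))*(46/3) = 276*I*sqrt(2)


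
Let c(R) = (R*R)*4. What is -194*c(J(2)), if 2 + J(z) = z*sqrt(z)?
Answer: -9312 + 6208*sqrt(2) ≈ -532.56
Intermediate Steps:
J(z) = -2 + z**(3/2) (J(z) = -2 + z*sqrt(z) = -2 + z**(3/2))
c(R) = 4*R**2 (c(R) = R**2*4 = 4*R**2)
-194*c(J(2)) = -776*(-2 + 2**(3/2))**2 = -776*(-2 + 2*sqrt(2))**2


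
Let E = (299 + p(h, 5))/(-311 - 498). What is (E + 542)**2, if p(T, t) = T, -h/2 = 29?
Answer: 192051668169/654481 ≈ 2.9344e+5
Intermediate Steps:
h = -58 (h = -2*29 = -58)
E = -241/809 (E = (299 - 58)/(-311 - 498) = 241/(-809) = 241*(-1/809) = -241/809 ≈ -0.29790)
(E + 542)**2 = (-241/809 + 542)**2 = (438237/809)**2 = 192051668169/654481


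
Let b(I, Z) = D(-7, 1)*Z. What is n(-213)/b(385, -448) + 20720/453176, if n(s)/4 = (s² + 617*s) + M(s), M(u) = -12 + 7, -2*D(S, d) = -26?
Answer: 131855187/2229136 ≈ 59.151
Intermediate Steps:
D(S, d) = 13 (D(S, d) = -½*(-26) = 13)
M(u) = -5
b(I, Z) = 13*Z
n(s) = -20 + 4*s² + 2468*s (n(s) = 4*((s² + 617*s) - 5) = 4*(-5 + s² + 617*s) = -20 + 4*s² + 2468*s)
n(-213)/b(385, -448) + 20720/453176 = (-20 + 4*(-213)² + 2468*(-213))/((13*(-448))) + 20720/453176 = (-20 + 4*45369 - 525684)/(-5824) + 20720*(1/453176) = (-20 + 181476 - 525684)*(-1/5824) + 70/1531 = -344228*(-1/5824) + 70/1531 = 86057/1456 + 70/1531 = 131855187/2229136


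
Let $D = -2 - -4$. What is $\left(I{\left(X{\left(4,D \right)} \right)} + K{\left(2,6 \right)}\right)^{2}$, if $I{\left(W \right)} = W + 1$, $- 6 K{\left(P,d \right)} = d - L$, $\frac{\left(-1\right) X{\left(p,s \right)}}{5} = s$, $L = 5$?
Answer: $\frac{3025}{36} \approx 84.028$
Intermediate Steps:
$D = 2$ ($D = -2 + 4 = 2$)
$X{\left(p,s \right)} = - 5 s$
$K{\left(P,d \right)} = \frac{5}{6} - \frac{d}{6}$ ($K{\left(P,d \right)} = - \frac{d - 5}{6} = - \frac{-5 + d}{6} = \frac{5}{6} - \frac{d}{6}$)
$I{\left(W \right)} = 1 + W$
$\left(I{\left(X{\left(4,D \right)} \right)} + K{\left(2,6 \right)}\right)^{2} = \left(\left(1 - 10\right) + \left(\frac{5}{6} - 1\right)\right)^{2} = \left(-9 - \frac{1}{6}\right)^{2} = \left(- \frac{55}{6}\right)^{2} = \frac{3025}{36}$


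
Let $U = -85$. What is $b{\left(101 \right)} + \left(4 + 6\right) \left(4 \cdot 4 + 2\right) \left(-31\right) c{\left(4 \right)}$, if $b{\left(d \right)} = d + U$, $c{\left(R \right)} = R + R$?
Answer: $-44624$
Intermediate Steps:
$c{\left(R \right)} = 2 R$
$b{\left(d \right)} = -85 + d$ ($b{\left(d \right)} = d - 85 = -85 + d$)
$b{\left(101 \right)} + \left(4 + 6\right) \left(4 \cdot 4 + 2\right) \left(-31\right) c{\left(4 \right)} = \left(-85 + 101\right) + \left(4 + 6\right) \left(4 \cdot 4 + 2\right) \left(-31\right) 2 \cdot 4 = 16 + 10 \left(16 + 2\right) \left(-31\right) 8 = 16 + 10 \cdot 18 \left(-31\right) 8 = 16 + 180 \left(-31\right) 8 = 16 - 44640 = -44624$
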